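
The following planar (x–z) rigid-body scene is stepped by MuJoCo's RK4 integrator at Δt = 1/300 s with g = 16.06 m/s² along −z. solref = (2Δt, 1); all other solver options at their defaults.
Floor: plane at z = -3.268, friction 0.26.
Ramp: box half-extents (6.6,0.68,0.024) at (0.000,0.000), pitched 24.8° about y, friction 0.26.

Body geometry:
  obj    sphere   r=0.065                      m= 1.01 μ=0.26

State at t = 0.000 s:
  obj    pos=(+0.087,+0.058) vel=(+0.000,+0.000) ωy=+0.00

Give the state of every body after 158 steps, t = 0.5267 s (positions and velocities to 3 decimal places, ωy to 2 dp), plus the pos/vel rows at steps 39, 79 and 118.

State at t = 0.5267 s:
  obj    pos=(+0.693,-0.222) vel=(+2.301,-1.063) ωy=+38.98

Key-timestep trajectory:
   step    t(s)  obj.x    obj.z    obj.vx   obj.vz 
     39  0.1300   +0.124  +0.041  +0.568  -0.262
     79  0.2633   +0.238  -0.012  +1.150  -0.532
    118  0.3933   +0.425  -0.098  +1.718  -0.794


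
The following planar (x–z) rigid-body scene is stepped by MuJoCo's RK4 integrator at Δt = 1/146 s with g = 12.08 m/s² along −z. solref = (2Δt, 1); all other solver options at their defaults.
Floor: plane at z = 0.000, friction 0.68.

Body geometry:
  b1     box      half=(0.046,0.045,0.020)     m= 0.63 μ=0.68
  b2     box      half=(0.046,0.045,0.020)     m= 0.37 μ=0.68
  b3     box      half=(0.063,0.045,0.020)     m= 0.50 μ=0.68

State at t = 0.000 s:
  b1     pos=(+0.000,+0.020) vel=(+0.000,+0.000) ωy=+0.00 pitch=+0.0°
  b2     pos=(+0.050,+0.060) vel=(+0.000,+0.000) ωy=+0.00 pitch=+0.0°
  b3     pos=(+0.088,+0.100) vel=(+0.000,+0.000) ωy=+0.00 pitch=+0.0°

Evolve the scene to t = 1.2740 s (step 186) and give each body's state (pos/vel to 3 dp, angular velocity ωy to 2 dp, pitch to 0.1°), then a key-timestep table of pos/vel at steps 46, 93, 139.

State at t = 1.2740 s:
  b1     pos=(-0.001,+0.020) vel=(-0.001,+0.000) ωy=+0.00 pitch=+0.0°
  b2     pos=(+0.064,+0.048) vel=(+0.000,+0.000) ωy=-0.03 pitch=+50.0°
  b3     pos=(+0.120,+0.057) vel=(+0.000,-0.001) ωy=-0.02 pitch=+42.3°

Key-timestep trajectory:
   step    t(s)  b1.x    b1.z    b1.vx   b1.vz   b2.x    b2.z    b2.vx   b2.vz   b3.x    b3.z    b3.vx   b3.vz 
     46  0.3151   +0.000  +0.020  -0.001  +0.000   +0.064  +0.049  +0.006  -0.006   +0.120  +0.058  +0.000  -0.001
     93  0.6370   +0.000  +0.020  -0.001  +0.000   +0.064  +0.048  +0.000  +0.000   +0.120  +0.058  +0.000  -0.001
    139  0.9521   -0.001  +0.020  -0.001  +0.000   +0.064  +0.048  +0.000  +0.000   +0.120  +0.057  +0.000  -0.001


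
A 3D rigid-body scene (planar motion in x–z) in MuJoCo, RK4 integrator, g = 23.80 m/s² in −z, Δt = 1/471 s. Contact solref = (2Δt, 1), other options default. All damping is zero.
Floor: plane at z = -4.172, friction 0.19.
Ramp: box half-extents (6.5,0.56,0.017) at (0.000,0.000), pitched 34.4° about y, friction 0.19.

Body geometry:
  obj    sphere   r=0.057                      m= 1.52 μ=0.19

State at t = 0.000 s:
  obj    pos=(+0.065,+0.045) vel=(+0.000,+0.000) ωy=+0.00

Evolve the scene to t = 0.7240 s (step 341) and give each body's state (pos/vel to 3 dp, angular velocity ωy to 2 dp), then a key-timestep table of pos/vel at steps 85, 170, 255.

State at t = 0.7240 s:
  obj    pos=(+2.167,-1.394) vel=(+5.806,-3.973) ωy=+118.39

Key-timestep trajectory:
   step    t(s)  obj.x    obj.z    obj.vx   obj.vz 
     85  0.1805   +0.196  -0.044  +1.450  -0.987
    170  0.3609   +0.588  -0.313  +2.896  -1.980
    255  0.5414   +1.241  -0.760  +4.341  -2.974


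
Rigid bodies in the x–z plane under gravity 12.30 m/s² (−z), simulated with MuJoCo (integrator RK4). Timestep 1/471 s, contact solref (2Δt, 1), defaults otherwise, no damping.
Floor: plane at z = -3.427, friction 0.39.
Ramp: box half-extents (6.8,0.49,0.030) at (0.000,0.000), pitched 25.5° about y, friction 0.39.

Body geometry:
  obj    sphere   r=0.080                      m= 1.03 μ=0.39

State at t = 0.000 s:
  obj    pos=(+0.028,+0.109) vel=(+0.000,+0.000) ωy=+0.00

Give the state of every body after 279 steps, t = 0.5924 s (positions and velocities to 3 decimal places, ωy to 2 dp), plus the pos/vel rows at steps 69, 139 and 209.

State at t = 0.5924 s:
  obj    pos=(+0.627,-0.177) vel=(+2.022,-0.965) ωy=+28.00

Key-timestep trajectory:
   step    t(s)  obj.x    obj.z    obj.vx   obj.vz 
     69  0.1465   +0.065  +0.091  +0.500  -0.239
    139  0.2951   +0.177  +0.038  +1.008  -0.481
    209  0.4437   +0.364  -0.052  +1.515  -0.723


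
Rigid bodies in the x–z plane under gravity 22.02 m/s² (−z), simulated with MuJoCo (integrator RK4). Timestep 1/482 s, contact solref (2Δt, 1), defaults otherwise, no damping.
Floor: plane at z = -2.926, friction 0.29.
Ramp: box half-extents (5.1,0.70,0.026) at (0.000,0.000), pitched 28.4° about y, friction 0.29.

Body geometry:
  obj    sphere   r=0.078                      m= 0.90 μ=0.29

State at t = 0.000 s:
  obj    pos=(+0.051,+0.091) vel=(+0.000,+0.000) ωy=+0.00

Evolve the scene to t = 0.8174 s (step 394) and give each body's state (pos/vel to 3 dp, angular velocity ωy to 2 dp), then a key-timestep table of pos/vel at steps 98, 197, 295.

State at t = 0.8174 s:
  obj    pos=(+2.250,-1.098) vel=(+5.379,-2.909) ωy=+78.39

Key-timestep trajectory:
   step    t(s)  obj.x    obj.z    obj.vx   obj.vz 
     98  0.2033   +0.187  +0.017  +1.338  -0.724
    197  0.4087   +0.601  -0.207  +2.690  -1.454
    295  0.6120   +1.284  -0.576  +4.028  -2.178


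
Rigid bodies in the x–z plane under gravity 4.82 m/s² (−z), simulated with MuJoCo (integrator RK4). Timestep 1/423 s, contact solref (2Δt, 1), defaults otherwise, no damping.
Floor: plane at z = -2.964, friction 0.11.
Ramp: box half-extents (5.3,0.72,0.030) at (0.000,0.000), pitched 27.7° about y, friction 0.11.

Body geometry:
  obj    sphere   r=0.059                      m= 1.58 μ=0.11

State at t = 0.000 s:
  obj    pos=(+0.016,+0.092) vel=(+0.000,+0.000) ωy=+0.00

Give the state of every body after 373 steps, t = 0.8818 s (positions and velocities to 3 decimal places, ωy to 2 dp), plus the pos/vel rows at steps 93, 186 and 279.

State at t = 0.8818 s:
  obj    pos=(+0.626,-0.228) vel=(+1.385,-0.721) ωy=+17.55

Key-timestep trajectory:
   step    t(s)  obj.x    obj.z    obj.vx   obj.vz 
     93  0.2199   +0.054  +0.072  +0.345  -0.181
    186  0.4397   +0.168  +0.012  +0.688  -0.367
    279  0.6596   +0.357  -0.087  +1.036  -0.540


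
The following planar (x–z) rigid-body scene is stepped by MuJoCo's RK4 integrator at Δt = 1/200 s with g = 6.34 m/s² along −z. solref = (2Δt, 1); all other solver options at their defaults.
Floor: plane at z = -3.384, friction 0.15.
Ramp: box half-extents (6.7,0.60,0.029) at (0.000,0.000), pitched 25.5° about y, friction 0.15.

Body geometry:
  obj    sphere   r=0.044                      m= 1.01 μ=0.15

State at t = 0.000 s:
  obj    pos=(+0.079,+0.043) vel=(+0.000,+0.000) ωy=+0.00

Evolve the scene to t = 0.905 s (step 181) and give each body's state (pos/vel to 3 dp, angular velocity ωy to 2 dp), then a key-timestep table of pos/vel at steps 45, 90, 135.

State at t = 0.905 s:
  obj    pos=(+0.800,-0.301) vel=(+1.593,-0.760) ωy=+40.09

Key-timestep trajectory:
   step    t(s)  obj.x    obj.z    obj.vx   obj.vz 
     45  0.2250   +0.124  +0.022  +0.396  -0.189
     90  0.4500   +0.257  -0.042  +0.792  -0.378
    135  0.6750   +0.480  -0.148  +1.188  -0.567


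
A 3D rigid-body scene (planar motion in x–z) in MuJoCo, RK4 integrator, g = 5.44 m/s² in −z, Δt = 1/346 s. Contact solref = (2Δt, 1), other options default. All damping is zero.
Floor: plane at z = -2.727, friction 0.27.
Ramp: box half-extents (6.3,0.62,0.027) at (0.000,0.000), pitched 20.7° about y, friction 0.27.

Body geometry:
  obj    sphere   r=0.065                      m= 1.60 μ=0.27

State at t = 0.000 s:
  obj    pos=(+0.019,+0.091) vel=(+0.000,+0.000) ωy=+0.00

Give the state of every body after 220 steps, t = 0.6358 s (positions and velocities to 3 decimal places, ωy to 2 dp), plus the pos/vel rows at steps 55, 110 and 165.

State at t = 0.6358 s:
  obj    pos=(+0.279,-0.007) vel=(+0.817,-0.309) ωy=+13.43

Key-timestep trajectory:
   step    t(s)  obj.x    obj.z    obj.vx   obj.vz 
     55  0.1590   +0.035  +0.085  +0.204  -0.077
    110  0.3179   +0.084  +0.067  +0.409  -0.154
    165  0.4769   +0.165  +0.036  +0.613  -0.232


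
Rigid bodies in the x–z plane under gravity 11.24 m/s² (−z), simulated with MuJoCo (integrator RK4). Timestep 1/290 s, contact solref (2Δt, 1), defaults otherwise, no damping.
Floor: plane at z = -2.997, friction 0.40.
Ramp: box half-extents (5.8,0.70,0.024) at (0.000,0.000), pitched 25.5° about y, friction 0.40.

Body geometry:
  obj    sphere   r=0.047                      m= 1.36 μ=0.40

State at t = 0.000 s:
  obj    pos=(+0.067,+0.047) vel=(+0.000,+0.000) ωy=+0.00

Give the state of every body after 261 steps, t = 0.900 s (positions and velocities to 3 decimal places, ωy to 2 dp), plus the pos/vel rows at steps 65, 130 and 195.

State at t = 0.900 s:
  obj    pos=(+1.330,-0.556) vel=(+2.808,-1.339) ωy=+66.18

Key-timestep trajectory:
   step    t(s)  obj.x    obj.z    obj.vx   obj.vz 
     65  0.2241   +0.145  +0.009  +0.699  -0.334
    130  0.4483   +0.380  -0.103  +1.399  -0.667
    195  0.6724   +0.772  -0.290  +2.098  -1.001


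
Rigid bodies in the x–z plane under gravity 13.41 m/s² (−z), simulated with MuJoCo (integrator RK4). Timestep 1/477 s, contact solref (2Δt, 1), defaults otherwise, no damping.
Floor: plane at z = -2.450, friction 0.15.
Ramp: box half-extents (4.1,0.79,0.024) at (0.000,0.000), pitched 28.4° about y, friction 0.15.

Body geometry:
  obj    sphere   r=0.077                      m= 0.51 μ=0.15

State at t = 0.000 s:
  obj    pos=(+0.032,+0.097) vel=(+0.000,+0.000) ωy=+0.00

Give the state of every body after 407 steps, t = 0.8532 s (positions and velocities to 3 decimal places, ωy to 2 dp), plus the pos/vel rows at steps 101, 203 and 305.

State at t = 0.8532 s:
  obj    pos=(+1.512,-0.703) vel=(+3.461,-1.882) ωy=+48.78

Key-timestep trajectory:
   step    t(s)  obj.x    obj.z    obj.vx   obj.vz 
    101  0.2117   +0.124  +0.048  +0.864  -0.465
    203  0.4256   +0.401  -0.102  +1.730  -0.937
    305  0.6394   +0.864  -0.352  +2.595  -1.410


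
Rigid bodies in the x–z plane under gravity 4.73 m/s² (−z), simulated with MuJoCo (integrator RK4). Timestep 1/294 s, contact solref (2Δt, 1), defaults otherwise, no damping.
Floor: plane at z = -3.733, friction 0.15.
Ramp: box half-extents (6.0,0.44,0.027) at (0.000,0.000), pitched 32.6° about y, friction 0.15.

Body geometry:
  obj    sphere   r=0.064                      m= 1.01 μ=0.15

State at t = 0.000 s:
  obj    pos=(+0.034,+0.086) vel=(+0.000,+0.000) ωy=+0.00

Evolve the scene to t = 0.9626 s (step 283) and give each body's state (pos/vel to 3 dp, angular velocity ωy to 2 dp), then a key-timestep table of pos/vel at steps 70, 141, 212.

State at t = 0.9626 s:
  obj    pos=(+0.796,-0.401) vel=(+1.587,-1.004) ωy=+22.48

Key-timestep trajectory:
   step    t(s)  obj.x    obj.z    obj.vx   obj.vz 
     70  0.2381   +0.081  +0.056  +0.393  -0.249
    141  0.4796   +0.224  -0.035  +0.787  -0.509
    212  0.7211   +0.462  -0.187  +1.180  -0.772


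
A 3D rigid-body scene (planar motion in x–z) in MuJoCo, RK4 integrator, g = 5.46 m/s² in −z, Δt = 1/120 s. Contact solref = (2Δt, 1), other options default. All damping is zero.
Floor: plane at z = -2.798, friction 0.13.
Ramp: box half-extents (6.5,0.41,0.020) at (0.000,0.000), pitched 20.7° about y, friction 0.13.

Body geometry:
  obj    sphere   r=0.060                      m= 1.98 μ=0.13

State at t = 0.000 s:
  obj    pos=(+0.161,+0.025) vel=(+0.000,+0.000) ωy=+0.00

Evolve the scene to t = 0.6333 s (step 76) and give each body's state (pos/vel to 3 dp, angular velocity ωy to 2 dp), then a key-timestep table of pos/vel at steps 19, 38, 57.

State at t = 0.6333 s:
  obj    pos=(+0.420,-0.073) vel=(+0.817,-0.309) ωy=+14.54

Key-timestep trajectory:
   step    t(s)  obj.x    obj.z    obj.vx   obj.vz 
     19  0.1583   +0.177  +0.019  +0.204  -0.077
     38  0.3167   +0.226  +0.000  +0.409  -0.154
     57  0.4750   +0.307  -0.030  +0.613  -0.232


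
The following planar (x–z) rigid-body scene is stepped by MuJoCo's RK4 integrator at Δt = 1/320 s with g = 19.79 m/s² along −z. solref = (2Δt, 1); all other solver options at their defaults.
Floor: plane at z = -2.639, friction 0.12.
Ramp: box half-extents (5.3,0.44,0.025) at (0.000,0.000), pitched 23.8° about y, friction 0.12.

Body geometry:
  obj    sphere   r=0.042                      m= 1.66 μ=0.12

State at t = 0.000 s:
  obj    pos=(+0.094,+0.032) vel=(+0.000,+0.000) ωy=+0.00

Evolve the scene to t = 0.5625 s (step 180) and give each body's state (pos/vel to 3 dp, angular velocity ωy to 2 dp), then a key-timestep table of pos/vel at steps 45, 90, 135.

State at t = 0.5625 s:
  obj    pos=(+0.936,-0.339) vel=(+2.990,-1.329) ωy=+72.62

Key-timestep trajectory:
   step    t(s)  obj.x    obj.z    obj.vx   obj.vz 
     45  0.1406   +0.147  +0.009  +0.743  -0.349
     90  0.2812   +0.304  -0.061  +1.492  -0.676
    135  0.4219   +0.567  -0.177  +2.249  -0.974


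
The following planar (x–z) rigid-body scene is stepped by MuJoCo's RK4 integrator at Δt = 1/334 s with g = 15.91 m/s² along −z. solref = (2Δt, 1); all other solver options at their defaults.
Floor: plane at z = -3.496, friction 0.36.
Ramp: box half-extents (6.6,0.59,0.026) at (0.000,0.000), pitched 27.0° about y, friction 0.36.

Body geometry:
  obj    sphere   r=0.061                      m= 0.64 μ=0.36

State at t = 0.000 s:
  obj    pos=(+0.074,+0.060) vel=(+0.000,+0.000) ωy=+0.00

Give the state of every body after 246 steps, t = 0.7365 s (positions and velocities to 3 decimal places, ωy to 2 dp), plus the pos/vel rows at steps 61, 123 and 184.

State at t = 0.7365 s:
  obj    pos=(+1.321,-0.575) vel=(+3.386,-1.725) ωy=+62.29

Key-timestep trajectory:
   step    t(s)  obj.x    obj.z    obj.vx   obj.vz 
     61  0.1826   +0.151  +0.021  +0.840  -0.428
    123  0.3683   +0.386  -0.099  +1.693  -0.863
    184  0.5509   +0.772  -0.296  +2.533  -1.290


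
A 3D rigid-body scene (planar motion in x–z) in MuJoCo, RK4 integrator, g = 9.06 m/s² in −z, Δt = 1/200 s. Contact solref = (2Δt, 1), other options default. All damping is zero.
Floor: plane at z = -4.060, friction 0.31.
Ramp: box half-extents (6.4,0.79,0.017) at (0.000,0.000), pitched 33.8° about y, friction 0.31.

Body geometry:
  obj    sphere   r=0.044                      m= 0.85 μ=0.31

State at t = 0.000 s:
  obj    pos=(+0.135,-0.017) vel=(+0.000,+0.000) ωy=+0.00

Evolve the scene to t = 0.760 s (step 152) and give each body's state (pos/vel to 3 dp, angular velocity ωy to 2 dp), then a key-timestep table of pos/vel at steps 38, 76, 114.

State at t = 0.760 s:
  obj    pos=(+0.999,-0.595) vel=(+2.274,-1.522) ωy=+62.16

Key-timestep trajectory:
   step    t(s)  obj.x    obj.z    obj.vx   obj.vz 
     38  0.1900   +0.189  -0.053  +0.569  -0.381
     76  0.3800   +0.351  -0.162  +1.137  -0.761
    114  0.5700   +0.621  -0.342  +1.705  -1.142


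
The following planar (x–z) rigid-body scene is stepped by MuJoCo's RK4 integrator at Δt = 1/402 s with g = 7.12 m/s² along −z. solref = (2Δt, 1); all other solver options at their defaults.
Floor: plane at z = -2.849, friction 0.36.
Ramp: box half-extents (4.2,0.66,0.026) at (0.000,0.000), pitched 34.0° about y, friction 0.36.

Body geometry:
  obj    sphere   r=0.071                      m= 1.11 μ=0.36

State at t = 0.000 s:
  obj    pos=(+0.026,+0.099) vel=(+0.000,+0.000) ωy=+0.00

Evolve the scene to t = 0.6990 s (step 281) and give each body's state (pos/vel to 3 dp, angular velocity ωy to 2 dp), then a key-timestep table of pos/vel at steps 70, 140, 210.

State at t = 0.6990 s:
  obj    pos=(+0.602,-0.289) vel=(+1.648,-1.112) ωy=+27.99

Key-timestep trajectory:
   step    t(s)  obj.x    obj.z    obj.vx   obj.vz 
     70  0.1741   +0.062  +0.075  +0.411  -0.277
    140  0.3483   +0.169  +0.003  +0.821  -0.554
    210  0.5224   +0.348  -0.118  +1.232  -0.831


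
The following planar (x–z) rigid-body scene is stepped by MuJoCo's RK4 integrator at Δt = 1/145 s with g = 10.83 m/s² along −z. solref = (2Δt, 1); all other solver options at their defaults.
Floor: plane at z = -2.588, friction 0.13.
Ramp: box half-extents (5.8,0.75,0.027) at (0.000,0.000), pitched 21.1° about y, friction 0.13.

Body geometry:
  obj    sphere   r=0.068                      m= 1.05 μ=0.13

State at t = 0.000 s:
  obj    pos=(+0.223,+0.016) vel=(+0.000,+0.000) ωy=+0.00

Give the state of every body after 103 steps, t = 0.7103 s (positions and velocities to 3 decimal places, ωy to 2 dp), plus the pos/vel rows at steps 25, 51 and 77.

State at t = 0.7103 s:
  obj    pos=(+0.879,-0.237) vel=(+1.846,-0.712) ωy=+29.07

Key-timestep trajectory:
   step    t(s)  obj.x    obj.z    obj.vx   obj.vz 
     25  0.1724   +0.262  +0.001  +0.448  -0.173
     51  0.3517   +0.384  -0.046  +0.914  -0.353
     77  0.5310   +0.589  -0.126  +1.380  -0.533


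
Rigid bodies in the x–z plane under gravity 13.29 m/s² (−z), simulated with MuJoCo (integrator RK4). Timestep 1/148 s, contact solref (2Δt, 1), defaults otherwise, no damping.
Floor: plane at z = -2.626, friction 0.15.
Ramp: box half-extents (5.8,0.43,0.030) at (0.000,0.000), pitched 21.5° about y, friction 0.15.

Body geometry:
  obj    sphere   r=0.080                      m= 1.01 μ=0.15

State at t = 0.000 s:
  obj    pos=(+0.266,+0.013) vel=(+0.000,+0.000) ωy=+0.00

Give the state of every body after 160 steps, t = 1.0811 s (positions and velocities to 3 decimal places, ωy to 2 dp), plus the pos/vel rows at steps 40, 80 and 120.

State at t = 1.0811 s:
  obj    pos=(+2.158,-0.732) vel=(+3.500,-1.379) ωy=+47.00

Key-timestep trajectory:
   step    t(s)  obj.x    obj.z    obj.vx   obj.vz 
     40  0.2703   +0.384  -0.033  +0.875  -0.345
     80  0.5405   +0.739  -0.173  +1.750  -0.689
    120  0.8108   +1.330  -0.406  +2.625  -1.034


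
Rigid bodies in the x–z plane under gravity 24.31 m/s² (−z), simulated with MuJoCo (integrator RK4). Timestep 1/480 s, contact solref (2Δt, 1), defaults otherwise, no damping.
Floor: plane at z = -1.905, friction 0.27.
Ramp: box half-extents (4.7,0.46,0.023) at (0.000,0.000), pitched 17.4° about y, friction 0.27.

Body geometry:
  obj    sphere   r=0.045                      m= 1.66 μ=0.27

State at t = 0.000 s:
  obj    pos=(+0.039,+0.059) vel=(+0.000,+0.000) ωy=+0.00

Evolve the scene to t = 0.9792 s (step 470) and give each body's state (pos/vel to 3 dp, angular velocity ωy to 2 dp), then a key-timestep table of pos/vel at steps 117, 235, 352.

State at t = 0.9792 s:
  obj    pos=(+2.414,-0.685) vel=(+4.852,-1.520) ωy=+112.98

Key-timestep trajectory:
   step    t(s)  obj.x    obj.z    obj.vx   obj.vz 
    117  0.2437   +0.186  +0.013  +1.208  -0.379
    235  0.4896   +0.633  -0.127  +2.426  -0.760
    352  0.7333   +1.371  -0.359  +3.634  -1.139


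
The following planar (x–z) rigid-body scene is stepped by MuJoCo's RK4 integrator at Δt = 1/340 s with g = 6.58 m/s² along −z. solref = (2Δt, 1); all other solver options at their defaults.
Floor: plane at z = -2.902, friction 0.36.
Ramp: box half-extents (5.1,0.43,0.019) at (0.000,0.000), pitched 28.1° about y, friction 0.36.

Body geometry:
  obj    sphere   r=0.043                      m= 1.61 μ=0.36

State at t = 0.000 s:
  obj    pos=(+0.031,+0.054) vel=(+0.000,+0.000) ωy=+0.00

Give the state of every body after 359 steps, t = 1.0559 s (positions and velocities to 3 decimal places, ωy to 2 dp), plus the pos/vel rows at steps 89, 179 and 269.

State at t = 1.0559 s:
  obj    pos=(+1.120,-0.528) vel=(+2.062,-1.101) ωy=+54.35

Key-timestep trajectory:
   step    t(s)  obj.x    obj.z    obj.vx   obj.vz 
     89  0.2618   +0.098  +0.018  +0.511  -0.273
    179  0.5265   +0.302  -0.091  +1.028  -0.549
    269  0.7912   +0.642  -0.273  +1.545  -0.825


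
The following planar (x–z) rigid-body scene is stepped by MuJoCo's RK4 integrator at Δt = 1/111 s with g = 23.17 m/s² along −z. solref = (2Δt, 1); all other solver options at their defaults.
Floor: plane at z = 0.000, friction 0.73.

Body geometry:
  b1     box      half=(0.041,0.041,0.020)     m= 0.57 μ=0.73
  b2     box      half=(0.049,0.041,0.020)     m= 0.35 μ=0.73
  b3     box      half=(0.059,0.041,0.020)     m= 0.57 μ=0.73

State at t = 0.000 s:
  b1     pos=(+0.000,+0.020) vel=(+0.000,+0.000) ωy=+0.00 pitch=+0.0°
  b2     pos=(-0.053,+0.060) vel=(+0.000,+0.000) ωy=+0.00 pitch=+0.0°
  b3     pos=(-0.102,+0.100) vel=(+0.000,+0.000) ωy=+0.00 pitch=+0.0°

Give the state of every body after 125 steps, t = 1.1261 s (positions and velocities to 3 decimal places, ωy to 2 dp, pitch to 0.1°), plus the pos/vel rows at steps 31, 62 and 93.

State at t = 1.1261 s:
  b1     pos=(+0.003,+0.020) vel=(+0.002,+0.000) ωy=+0.00 pitch=+0.0°
  b2     pos=(-0.060,+0.047) vel=(+0.000,-0.001) ωy=+0.05 pitch=-40.9°
  b3     pos=(-0.129,+0.049) vel=(-0.002,-0.001) ωy=+0.02 pitch=-33.7°

Key-timestep trajectory:
   step    t(s)  b1.x    b1.z    b1.vx   b1.vz   b2.x    b2.z    b2.vx   b2.vz   b3.x    b3.z    b3.vx   b3.vz 
     31  0.2793   +0.001  +0.020  +0.002  +0.000   -0.060  +0.048  +0.000  -0.001   -0.128  +0.050  -0.002  +0.000
     62  0.5586   +0.002  +0.020  +0.002  +0.000   -0.060  +0.048  +0.000  -0.001   -0.128  +0.050  -0.001  -0.001
     93  0.8378   +0.002  +0.020  +0.002  +0.000   -0.060  +0.047  +0.000  -0.001   -0.129  +0.050  -0.001  -0.001


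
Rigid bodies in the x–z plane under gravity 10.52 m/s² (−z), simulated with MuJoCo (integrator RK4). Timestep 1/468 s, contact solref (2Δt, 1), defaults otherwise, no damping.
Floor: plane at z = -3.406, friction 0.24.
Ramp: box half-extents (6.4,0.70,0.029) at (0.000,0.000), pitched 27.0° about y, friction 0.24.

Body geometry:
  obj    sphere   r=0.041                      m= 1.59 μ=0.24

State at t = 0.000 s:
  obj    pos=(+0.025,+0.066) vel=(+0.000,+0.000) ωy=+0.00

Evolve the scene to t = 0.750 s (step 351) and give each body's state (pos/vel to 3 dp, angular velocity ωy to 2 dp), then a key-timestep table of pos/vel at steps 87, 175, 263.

State at t = 0.750 s:
  obj    pos=(+0.880,-0.370) vel=(+2.280,-1.162) ωy=+62.40

Key-timestep trajectory:
   step    t(s)  obj.x    obj.z    obj.vx   obj.vz 
     87  0.1859   +0.078  +0.039  +0.565  -0.288
    175  0.3739   +0.238  -0.042  +1.137  -0.579
    263  0.5620   +0.505  -0.179  +1.708  -0.870


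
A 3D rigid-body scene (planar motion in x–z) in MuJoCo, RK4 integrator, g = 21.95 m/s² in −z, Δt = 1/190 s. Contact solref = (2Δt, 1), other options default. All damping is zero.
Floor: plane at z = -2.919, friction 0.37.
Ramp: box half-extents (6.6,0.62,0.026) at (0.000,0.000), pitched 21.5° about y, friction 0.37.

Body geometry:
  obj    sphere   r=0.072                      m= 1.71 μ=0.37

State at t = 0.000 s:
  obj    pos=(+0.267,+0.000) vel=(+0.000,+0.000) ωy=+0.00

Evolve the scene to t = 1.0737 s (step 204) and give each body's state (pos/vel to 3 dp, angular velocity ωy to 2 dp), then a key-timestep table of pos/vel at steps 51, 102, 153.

State at t = 1.0737 s:
  obj    pos=(+3.349,-1.214) vel=(+5.740,-2.261) ωy=+85.68

Key-timestep trajectory:
   step    t(s)  obj.x    obj.z    obj.vx   obj.vz 
     51  0.2684   +0.460  -0.076  +1.435  -0.565
    102  0.5368   +1.038  -0.303  +2.870  -1.131
    153  0.8053   +2.001  -0.683  +4.305  -1.696


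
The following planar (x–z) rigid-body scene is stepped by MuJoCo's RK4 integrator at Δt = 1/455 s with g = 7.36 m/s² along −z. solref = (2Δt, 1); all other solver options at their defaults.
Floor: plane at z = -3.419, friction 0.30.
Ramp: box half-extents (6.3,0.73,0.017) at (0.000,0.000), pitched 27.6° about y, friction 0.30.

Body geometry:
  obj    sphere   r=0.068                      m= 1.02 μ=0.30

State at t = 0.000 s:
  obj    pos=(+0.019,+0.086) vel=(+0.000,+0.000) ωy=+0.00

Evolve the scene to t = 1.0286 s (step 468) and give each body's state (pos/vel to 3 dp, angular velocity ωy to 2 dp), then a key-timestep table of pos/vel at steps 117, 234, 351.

State at t = 1.0286 s:
  obj    pos=(+1.161,-0.511) vel=(+2.220,-1.161) ωy=+36.84

Key-timestep trajectory:
   step    t(s)  obj.x    obj.z    obj.vx   obj.vz 
    117  0.2571   +0.090  +0.049  +0.555  -0.290
    234  0.5143   +0.304  -0.063  +1.110  -0.580
    351  0.7714   +0.661  -0.250  +1.665  -0.871


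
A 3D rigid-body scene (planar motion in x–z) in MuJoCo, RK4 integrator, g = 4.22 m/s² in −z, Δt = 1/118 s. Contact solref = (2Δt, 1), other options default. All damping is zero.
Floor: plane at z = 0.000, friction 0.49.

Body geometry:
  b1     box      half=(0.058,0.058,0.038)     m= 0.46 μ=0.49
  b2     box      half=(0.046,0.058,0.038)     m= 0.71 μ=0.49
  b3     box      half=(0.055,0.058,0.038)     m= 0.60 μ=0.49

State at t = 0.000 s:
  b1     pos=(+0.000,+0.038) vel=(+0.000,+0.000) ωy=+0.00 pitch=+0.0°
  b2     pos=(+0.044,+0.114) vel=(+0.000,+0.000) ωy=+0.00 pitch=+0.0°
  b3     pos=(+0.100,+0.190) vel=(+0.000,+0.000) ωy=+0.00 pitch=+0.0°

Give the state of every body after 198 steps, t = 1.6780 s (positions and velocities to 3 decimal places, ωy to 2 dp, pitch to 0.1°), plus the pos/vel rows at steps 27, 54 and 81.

State at t = 1.6780 s:
  b1     pos=(+0.000,+0.038) vel=(+0.000,+0.000) ωy=+0.00 pitch=+0.0°
  b2     pos=(+0.043,+0.114) vel=(+0.000,+0.000) ωy=+0.00 pitch=+0.0°
  b3     pos=(+0.157,+0.055) vel=(+0.000,+0.000) ωy=+0.00 pitch=+90.0°

Key-timestep trajectory:
   step    t(s)  b1.x    b1.z    b1.vx   b1.vz   b2.x    b2.z    b2.vx   b2.vz   b3.x    b3.z    b3.vx   b3.vz 
     27  0.2288   +0.000  +0.038  +0.000  +0.000   +0.047  +0.115  +0.023  +0.007   +0.118  +0.181  +0.167  -0.107
     54  0.4576   +0.000  +0.038  +0.000  +0.000   +0.047  +0.115  -0.051  -0.014   +0.165  +0.082  +0.212  -0.885
     81  0.6864   +0.000  +0.038  +0.000  +0.000   +0.043  +0.114  +0.000  +0.000   +0.154  +0.056  -0.009  +0.030


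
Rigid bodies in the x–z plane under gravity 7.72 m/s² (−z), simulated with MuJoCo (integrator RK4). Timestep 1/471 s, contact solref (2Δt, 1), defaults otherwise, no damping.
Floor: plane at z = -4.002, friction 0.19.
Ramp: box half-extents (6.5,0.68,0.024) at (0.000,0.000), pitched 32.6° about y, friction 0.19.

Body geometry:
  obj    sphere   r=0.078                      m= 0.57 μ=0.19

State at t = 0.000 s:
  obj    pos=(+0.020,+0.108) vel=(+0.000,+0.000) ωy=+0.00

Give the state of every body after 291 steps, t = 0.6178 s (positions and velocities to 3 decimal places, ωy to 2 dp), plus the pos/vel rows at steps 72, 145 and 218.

State at t = 0.6178 s:
  obj    pos=(+0.498,-0.197) vel=(+1.546,-0.989) ωy=+23.53

Key-timestep trajectory:
   step    t(s)  obj.x    obj.z    obj.vx   obj.vz 
     72  0.1529   +0.049  +0.089  +0.383  -0.245
    145  0.3079   +0.139  +0.032  +0.771  -0.493
    218  0.4628   +0.288  -0.063  +1.159  -0.741


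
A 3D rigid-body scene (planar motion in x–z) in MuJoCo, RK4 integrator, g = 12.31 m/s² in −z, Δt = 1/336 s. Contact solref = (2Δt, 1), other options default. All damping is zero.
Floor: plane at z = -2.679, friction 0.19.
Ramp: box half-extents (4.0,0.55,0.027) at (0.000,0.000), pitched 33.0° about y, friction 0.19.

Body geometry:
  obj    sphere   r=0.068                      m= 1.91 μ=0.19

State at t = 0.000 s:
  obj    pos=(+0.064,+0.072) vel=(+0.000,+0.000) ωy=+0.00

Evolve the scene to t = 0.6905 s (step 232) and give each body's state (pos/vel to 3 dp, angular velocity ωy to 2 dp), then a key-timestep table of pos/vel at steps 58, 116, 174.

State at t = 0.6905 s:
  obj    pos=(+1.022,-0.550) vel=(+2.773,-1.801) ωy=+48.61

Key-timestep trajectory:
   step    t(s)  obj.x    obj.z    obj.vx   obj.vz 
     58  0.1726   +0.124  +0.033  +0.694  -0.450
    116  0.3452   +0.303  -0.084  +1.387  -0.901
    174  0.5179   +0.603  -0.278  +2.080  -1.351


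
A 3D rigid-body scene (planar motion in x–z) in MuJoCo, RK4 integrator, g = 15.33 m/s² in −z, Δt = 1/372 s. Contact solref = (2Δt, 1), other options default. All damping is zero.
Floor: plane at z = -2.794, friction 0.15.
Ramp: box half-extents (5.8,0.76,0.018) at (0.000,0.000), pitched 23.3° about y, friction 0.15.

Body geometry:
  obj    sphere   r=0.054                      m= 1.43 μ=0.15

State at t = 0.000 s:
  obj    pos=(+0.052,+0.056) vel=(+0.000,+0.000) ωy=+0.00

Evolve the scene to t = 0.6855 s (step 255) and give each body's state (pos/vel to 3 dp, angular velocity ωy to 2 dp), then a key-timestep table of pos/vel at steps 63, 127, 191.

State at t = 0.6855 s:
  obj    pos=(+0.987,-0.347) vel=(+2.727,-1.174) ωy=+54.97

Key-timestep trajectory:
   step    t(s)  obj.x    obj.z    obj.vx   obj.vz 
     63  0.1694   +0.109  +0.031  +0.674  -0.290
    127  0.3414   +0.284  -0.044  +1.358  -0.585
    191  0.5134   +0.576  -0.170  +2.043  -0.880


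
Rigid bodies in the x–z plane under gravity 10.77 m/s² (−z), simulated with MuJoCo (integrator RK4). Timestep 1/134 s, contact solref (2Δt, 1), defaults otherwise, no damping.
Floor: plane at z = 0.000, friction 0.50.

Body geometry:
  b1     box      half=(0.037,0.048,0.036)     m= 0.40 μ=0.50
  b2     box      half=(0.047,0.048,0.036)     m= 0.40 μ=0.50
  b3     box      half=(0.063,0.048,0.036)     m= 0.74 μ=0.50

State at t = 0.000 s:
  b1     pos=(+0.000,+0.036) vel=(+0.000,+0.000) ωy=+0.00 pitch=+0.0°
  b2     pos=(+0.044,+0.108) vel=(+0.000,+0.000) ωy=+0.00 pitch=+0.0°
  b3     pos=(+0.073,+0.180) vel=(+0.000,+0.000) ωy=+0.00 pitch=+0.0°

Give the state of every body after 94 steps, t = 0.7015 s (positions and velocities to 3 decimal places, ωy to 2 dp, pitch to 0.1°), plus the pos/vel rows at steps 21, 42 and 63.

State at t = 0.7015 s:
  b1     pos=(+0.000,+0.036) vel=(+0.000,+0.000) ωy=+0.00 pitch=+0.0°
  b2     pos=(+0.087,+0.047) vel=(+0.000,+0.000) ωy=+0.00 pitch=+90.0°
  b3     pos=(+0.299,+0.036) vel=(+0.000,+0.000) ωy=+0.00 pitch=+180.0°

Key-timestep trajectory:
   step    t(s)  b1.x    b1.z    b1.vx   b1.vz   b2.x    b2.z    b2.vx   b2.vz   b3.x    b3.z    b3.vx   b3.vz 
     21  0.1567   +0.000  +0.036  -0.002  +0.000   +0.057  +0.103  +0.177  -0.110   +0.111  +0.158  +0.500  -0.416
     42  0.3134   +0.000  +0.036  +0.000  +0.000   +0.091  +0.046  +0.024  +0.155   +0.203  +0.064  +0.479  +0.276
     63  0.4701   +0.000  +0.036  +0.000  +0.000   +0.087  +0.047  +0.000  +0.002   +0.276  +0.057  +0.542  -0.395


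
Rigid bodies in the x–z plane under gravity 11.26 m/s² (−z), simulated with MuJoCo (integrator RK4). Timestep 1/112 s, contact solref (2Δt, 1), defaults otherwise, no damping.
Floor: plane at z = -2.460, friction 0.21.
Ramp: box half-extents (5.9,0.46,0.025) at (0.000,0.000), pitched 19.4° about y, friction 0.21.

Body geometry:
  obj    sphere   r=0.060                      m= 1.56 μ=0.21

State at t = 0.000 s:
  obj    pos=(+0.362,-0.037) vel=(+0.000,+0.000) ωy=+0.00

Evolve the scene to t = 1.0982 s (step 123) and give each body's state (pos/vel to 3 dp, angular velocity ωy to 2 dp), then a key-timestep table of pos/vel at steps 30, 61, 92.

State at t = 1.0982 s:
  obj    pos=(+1.882,-0.573) vel=(+2.767,-0.975) ωy=+48.88

Key-timestep trajectory:
   step    t(s)  obj.x    obj.z    obj.vx   obj.vz 
     30  0.2679   +0.452  -0.069  +0.675  -0.238
     61  0.5446   +0.736  -0.169  +1.372  -0.483
     92  0.8214   +1.212  -0.337  +2.070  -0.729


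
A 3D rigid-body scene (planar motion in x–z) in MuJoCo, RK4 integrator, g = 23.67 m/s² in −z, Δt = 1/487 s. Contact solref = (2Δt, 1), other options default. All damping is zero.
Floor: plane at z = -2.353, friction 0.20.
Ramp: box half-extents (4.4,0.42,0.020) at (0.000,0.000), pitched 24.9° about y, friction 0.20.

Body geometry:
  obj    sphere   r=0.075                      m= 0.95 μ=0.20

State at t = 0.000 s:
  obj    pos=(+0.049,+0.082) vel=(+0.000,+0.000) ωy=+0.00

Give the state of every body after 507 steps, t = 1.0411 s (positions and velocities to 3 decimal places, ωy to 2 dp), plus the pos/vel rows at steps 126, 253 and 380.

State at t = 1.0411 s:
  obj    pos=(+3.548,-1.542) vel=(+6.722,-3.120) ωy=+98.80

Key-timestep trajectory:
   step    t(s)  obj.x    obj.z    obj.vx   obj.vz 
    126  0.2587   +0.265  -0.018  +1.671  -0.776
    253  0.5195   +0.920  -0.323  +3.355  -1.557
    380  0.7803   +2.015  -0.831  +5.038  -2.339


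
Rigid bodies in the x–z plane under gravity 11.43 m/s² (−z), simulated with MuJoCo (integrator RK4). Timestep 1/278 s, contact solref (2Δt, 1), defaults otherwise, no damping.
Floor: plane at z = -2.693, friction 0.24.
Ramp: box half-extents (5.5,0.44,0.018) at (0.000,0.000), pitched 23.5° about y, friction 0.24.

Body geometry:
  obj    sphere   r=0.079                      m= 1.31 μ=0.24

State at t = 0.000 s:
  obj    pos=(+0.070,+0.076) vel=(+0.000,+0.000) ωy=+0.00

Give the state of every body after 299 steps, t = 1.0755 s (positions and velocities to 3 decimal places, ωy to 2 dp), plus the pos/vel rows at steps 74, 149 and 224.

State at t = 1.0755 s:
  obj    pos=(+1.797,-0.675) vel=(+3.211,-1.396) ωy=+44.32

Key-timestep trajectory:
   step    t(s)  obj.x    obj.z    obj.vx   obj.vz 
     74  0.2662   +0.176  +0.029  +0.795  -0.346
    149  0.5360   +0.499  -0.111  +1.600  -0.696
    224  0.8058   +1.039  -0.346  +2.406  -1.046


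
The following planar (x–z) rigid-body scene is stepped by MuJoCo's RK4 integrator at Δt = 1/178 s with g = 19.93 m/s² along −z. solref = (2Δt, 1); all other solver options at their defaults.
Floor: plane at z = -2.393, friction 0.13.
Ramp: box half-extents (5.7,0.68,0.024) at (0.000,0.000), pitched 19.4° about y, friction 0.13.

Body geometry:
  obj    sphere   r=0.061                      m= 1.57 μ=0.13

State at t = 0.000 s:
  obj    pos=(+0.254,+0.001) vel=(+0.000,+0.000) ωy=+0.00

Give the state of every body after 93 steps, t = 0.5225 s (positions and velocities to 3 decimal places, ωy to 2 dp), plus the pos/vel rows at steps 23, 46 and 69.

State at t = 0.5225 s:
  obj    pos=(+0.863,-0.214) vel=(+2.331,-0.821) ωy=+40.47

Key-timestep trajectory:
   step    t(s)  obj.x    obj.z    obj.vx   obj.vz 
     23  0.1292   +0.291  -0.012  +0.577  -0.203
     46  0.2584   +0.403  -0.052  +1.153  -0.406
     69  0.3876   +0.589  -0.117  +1.729  -0.609


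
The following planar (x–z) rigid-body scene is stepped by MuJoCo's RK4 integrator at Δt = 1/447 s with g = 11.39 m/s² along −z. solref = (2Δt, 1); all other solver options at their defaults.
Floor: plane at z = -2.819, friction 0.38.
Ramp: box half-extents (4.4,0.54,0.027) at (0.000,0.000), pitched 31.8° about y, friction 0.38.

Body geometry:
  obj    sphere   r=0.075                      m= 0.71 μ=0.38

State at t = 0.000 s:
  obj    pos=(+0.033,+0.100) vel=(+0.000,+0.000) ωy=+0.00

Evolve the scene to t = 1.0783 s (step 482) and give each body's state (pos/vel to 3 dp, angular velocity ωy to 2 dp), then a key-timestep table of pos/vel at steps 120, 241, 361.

State at t = 1.0783 s:
  obj    pos=(+2.151,-1.214) vel=(+3.929,-2.436) ωy=+61.63

Key-timestep trajectory:
   step    t(s)  obj.x    obj.z    obj.vx   obj.vz 
    120  0.2685   +0.164  +0.018  +0.978  -0.607
    241  0.5391   +0.562  -0.229  +1.965  -1.218
    361  0.8076   +1.221  -0.637  +2.943  -1.825


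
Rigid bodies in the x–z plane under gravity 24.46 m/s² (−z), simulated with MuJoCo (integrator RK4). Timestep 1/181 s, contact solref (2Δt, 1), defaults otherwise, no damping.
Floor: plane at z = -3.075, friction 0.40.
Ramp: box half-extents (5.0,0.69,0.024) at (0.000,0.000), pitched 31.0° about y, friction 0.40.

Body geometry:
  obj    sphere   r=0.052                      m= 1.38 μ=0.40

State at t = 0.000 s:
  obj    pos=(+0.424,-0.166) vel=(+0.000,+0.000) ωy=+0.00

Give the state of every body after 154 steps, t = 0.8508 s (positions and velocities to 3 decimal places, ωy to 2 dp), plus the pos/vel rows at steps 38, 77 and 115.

State at t = 0.8508 s:
  obj    pos=(+3.216,-1.844) vel=(+6.562,-3.943) ωy=+147.21

Key-timestep trajectory:
   step    t(s)  obj.x    obj.z    obj.vx   obj.vz 
     38  0.2099   +0.594  -0.268  +1.620  -0.973
     77  0.4254   +1.122  -0.586  +3.281  -1.972
    115  0.6354   +1.981  -1.102  +4.900  -2.944


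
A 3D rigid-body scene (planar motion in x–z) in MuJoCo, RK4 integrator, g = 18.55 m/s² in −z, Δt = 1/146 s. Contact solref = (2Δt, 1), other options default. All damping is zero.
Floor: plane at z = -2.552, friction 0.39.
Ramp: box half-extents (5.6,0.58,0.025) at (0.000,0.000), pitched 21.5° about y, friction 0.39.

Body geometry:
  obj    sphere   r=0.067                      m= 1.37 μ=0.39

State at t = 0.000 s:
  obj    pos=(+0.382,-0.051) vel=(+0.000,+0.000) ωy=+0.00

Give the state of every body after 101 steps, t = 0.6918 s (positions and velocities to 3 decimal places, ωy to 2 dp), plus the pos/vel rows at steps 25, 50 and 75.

State at t = 0.6918 s:
  obj    pos=(+1.463,-0.477) vel=(+3.125,-1.231) ωy=+50.12

Key-timestep trajectory:
   step    t(s)  obj.x    obj.z    obj.vx   obj.vz 
     25  0.1712   +0.448  -0.078  +0.774  -0.305
     50  0.3425   +0.647  -0.156  +1.547  -0.610
     75  0.5137   +0.978  -0.286  +2.321  -0.914


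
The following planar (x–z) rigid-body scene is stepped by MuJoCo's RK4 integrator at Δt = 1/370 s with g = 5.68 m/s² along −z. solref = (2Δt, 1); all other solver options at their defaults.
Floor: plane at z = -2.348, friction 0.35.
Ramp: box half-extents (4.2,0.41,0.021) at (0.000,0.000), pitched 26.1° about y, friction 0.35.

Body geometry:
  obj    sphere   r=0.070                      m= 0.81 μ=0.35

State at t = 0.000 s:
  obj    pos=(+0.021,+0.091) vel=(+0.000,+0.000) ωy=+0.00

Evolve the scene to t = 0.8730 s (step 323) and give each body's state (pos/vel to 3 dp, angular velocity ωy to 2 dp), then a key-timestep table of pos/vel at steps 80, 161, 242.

State at t = 0.8730 s:
  obj    pos=(+0.632,-0.208) vel=(+1.399,-0.686) ωy=+22.26

Key-timestep trajectory:
   step    t(s)  obj.x    obj.z    obj.vx   obj.vz 
     80  0.2162   +0.058  +0.073  +0.347  -0.170
    161  0.4351   +0.173  +0.017  +0.698  -0.342
    242  0.6541   +0.364  -0.077  +1.048  -0.514


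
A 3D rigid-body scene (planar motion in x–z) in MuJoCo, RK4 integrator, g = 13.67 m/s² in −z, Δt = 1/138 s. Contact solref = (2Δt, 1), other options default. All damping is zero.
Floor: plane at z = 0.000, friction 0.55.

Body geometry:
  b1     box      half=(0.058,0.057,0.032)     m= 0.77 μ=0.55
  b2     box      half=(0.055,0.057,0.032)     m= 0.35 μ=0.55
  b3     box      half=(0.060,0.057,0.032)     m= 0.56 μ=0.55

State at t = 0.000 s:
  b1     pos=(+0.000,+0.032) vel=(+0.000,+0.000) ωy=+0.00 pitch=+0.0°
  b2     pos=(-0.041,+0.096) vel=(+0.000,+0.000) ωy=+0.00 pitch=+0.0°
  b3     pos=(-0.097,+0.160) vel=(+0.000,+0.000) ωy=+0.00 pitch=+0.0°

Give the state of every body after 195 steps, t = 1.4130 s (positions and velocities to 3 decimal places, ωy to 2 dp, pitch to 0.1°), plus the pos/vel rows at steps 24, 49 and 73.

State at t = 1.4130 s:
  b1     pos=(+0.000,+0.032) vel=(+0.000,+0.000) ωy=+0.00 pitch=+0.0°
  b2     pos=(-0.104,+0.055) vel=(+0.000,+0.000) ωy=+0.00 pitch=-90.0°
  b3     pos=(-0.300,+0.032) vel=(+0.000,+0.000) ωy=+0.00 pitch=+180.0°

Key-timestep trajectory:
   step    t(s)  b1.x    b1.z    b1.vx   b1.vz   b2.x    b2.z    b2.vx   b2.vz   b3.x    b3.z    b3.vx   b3.vz 
     24  0.1739   +0.000  +0.032  +0.001  +0.000   -0.060  +0.100  -0.293  -0.006   -0.143  +0.124  -0.511  -0.665
     49  0.3551   +0.000  +0.032  +0.000  +0.000   -0.114  +0.059  -0.055  +0.041   -0.226  +0.067  -0.259  +0.053
     73  0.5290   +0.000  +0.032  +0.000  +0.000   -0.101  +0.056  -0.113  -0.050   -0.279  +0.054  -0.479  -0.349


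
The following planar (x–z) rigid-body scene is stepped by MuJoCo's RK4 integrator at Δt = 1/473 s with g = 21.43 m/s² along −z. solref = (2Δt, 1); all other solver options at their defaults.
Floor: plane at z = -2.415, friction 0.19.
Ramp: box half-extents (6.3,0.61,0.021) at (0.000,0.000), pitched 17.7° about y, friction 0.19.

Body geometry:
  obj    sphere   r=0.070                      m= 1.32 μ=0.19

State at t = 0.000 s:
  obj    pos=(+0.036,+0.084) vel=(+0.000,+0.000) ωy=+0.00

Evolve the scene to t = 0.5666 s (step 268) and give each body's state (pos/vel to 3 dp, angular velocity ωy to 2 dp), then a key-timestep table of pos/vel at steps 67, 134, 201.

State at t = 0.5666 s:
  obj    pos=(+0.748,-0.143) vel=(+2.512,-0.802) ωy=+37.67

Key-timestep trajectory:
   step    t(s)  obj.x    obj.z    obj.vx   obj.vz 
     67  0.1416   +0.081  +0.070  +0.628  -0.200
    134  0.2833   +0.214  +0.027  +1.256  -0.401
    201  0.4249   +0.436  -0.044  +1.884  -0.601
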